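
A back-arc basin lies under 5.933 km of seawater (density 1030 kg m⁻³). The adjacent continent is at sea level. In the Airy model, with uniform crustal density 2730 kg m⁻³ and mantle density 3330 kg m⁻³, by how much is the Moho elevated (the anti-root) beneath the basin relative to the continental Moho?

16.8 km

Balancing pressure at the compensation depth: replacing crust with seawater at the top is compensated by replacing crust with mantle at the base: d (ρ_c − ρ_w) = a (ρ_m − ρ_c).
a = d (ρ_c − ρ_w)/(ρ_m − ρ_c) = 5.933 km × 1700/600 = 16.8 km.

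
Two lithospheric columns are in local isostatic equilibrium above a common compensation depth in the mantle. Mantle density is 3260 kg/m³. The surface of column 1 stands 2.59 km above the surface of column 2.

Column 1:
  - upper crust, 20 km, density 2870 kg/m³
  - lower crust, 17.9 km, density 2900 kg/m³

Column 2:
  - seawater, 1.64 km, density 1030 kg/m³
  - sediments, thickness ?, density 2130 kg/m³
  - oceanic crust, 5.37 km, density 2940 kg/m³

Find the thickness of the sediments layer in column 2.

0.376 km

Take the compensation level at the base of the deeper column (depth z_c below the surface of column 1) and equate Σ ρ_i t_i down to z_c; mantle fills any gap and the z_c terms cancel.
Column 1: 20×2870 + 17.9×2900 + (z_c − 37.9)×3260
Column 2: 2.59×0 + 1.64×1030 + x×2130 + 5.37×2940 + (z_c − 2.59 − 7.01 − x)×3260
The z_c×3260 term appears on both sides and cancels. Collect the known terms of each column as K = Σ(ρt)_known − 3260 × (depth of known layers): K_1 = 109310 − 3260×37.9 = −14244; K_2 = 17477 − 3260×(2.59 + 7.01) = −13819.
Balance: K_1 = K_2 − x×(3260 − 2130), so x = (K_2 − K_1)/(3260 − 2130) = 425/1130 = 0.376 km.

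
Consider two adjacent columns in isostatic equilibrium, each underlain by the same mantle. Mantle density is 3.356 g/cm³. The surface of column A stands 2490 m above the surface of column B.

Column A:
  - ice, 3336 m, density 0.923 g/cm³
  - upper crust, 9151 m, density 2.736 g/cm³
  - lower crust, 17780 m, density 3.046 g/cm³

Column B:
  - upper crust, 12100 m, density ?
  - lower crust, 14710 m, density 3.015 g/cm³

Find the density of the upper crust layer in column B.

2.87 g/cm³

Take the compensation level at the base of the deeper column (depth z_c below the surface of column A) and equate Σ ρ_i t_i down to z_c; mantle fills any gap and the z_c terms cancel.
Column A: 3336×0.923 + 9151×2.736 + 17780×3.046 + (z_c − 30267)×3.356
Column B: 2490×0 + 12100×ρ + 14710×3.015 + (z_c − 2490 − 26810)×3.356
The z_c×3.356 term appears on both sides and cancels. Collect the known terms of each column as K = Σ(ρt)_known − 3.356 × (depth of known layers): K_A = 82274.144 − 3.356×30267 = −19301.908; K_B = 44350.65 − 3.356×(2490 + 26810) = −53980.15.
Balance: K_A = K_B + 12100×ρ, so ρ = (K_A − K_B)/12100 = 34678.2/12100 = 2.87 g/cm³.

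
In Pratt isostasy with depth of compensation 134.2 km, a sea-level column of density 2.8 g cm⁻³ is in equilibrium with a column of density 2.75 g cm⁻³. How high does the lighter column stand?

ρ_ref D = ρ (D + h) → h = D (ρ_ref − ρ)/ρ.
h = 134.2 km × (2.8 − 2.75)/2.75 = 2.44 km.

2.44 km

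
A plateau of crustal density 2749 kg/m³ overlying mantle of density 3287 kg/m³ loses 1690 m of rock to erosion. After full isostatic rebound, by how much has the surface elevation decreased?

Rebound u = e ρ_c/ρ_m = 1690 m × 2749/3287 = 1413 m.
Net surface drop = e − u = 1690 m − 1413 m = e (ρ_m − ρ_c)/ρ_m = 277 m.

277 m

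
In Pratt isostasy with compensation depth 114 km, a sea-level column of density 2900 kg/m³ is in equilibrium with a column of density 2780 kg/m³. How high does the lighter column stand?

ρ_ref D = ρ (D + h) → h = D (ρ_ref − ρ)/ρ.
h = 114 km × (2900 − 2780)/2780 = 4.92 km.

4.92 km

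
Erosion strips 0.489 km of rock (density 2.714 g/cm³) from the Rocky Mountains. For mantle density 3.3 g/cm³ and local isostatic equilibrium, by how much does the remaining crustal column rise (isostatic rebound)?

Unloading: uplift u = e ρ_c/ρ_m = 0.489 km × 2.714/3.3 = 0.402 km.

0.402 km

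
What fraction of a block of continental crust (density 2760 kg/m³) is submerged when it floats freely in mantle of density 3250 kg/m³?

84.9%

Submerged fraction = ρ_obj/ρ_fluid = 2760/3250 = 84.9%.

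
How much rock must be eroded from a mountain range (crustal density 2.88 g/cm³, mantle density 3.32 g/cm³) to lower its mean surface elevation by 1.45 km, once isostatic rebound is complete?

Net drop Δ = e − u = e − e ρ_c/ρ_m = e (ρ_m − ρ_c)/ρ_m.
e = Δ ρ_m/(ρ_m − ρ_c) = 1.45 km × 3.32/0.44 = 10.9 km.

10.9 km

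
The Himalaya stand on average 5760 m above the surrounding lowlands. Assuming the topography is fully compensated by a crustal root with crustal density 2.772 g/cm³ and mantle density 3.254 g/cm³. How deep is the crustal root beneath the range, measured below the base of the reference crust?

Balancing pressure at the compensation depth: the weight of the topography is balanced by the buoyancy of the root, ρ_c h = (ρ_m − ρ_c) r.
r = h · ρ_c / (ρ_m − ρ_c) = 5760 m × 2.772 / (3.254 − 2.772) = 33100 m.

33100 m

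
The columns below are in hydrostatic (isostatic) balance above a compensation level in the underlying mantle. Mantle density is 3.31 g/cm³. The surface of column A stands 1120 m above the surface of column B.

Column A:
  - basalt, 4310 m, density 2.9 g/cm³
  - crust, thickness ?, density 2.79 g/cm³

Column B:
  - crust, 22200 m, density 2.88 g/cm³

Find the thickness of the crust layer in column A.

22100 m

Take the compensation level at the base of the deeper column (depth z_c below the surface of column A) and equate Σ ρ_i t_i down to z_c; mantle fills any gap and the z_c terms cancel.
Column A: 4310×2.9 + x×2.79 + (z_c − 4310 − x)×3.31
Column B: 1120×0 + 22200×2.88 + (z_c − 1120 − 22200)×3.31
The z_c×3.31 term appears on both sides and cancels. Collect the known terms of each column as K = Σ(ρt)_known − 3.31 × (depth of known layers): K_A = 12499 − 3.31×4310 = −1767.1; K_B = 63936 − 3.31×(1120 + 22200) = −13253.2.
Balance: K_A − x×(3.31 − 2.79) = K_B, so x = (K_A − K_B)/(3.31 − 2.79) = 11486.1/0.52 = 22100 m.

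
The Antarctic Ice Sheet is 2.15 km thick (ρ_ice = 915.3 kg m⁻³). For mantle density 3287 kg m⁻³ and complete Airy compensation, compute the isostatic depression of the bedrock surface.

0.599 km

Isostatic balance requires: the ice load ρ_ice t is balanced by mantle displaced below, ρ_m s.
s = t ρ_ice / ρ_m = 2.15 km × 915.3/3287 = 0.599 km.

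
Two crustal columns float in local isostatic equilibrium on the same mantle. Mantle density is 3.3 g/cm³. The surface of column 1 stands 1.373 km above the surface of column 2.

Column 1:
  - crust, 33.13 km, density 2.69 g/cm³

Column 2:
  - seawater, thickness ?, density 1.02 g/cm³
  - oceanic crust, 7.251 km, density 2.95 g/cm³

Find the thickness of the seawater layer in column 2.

Take the compensation level at the base of the deeper column (depth z_c below the surface of column 1) and equate Σ ρ_i t_i down to z_c; mantle fills any gap and the z_c terms cancel.
Column 1: 33.13×2.69 + (z_c − 33.13)×3.3
Column 2: 1.373×0 + x×1.02 + 7.251×2.95 + (z_c − 1.373 − 7.251 − x)×3.3
The z_c×3.3 term appears on both sides and cancels. Collect the known terms of each column as K = Σ(ρt)_known − 3.3 × (depth of known layers): K_1 = 89.1197 − 3.3×33.13 = −20.2093; K_2 = 21.39045 − 3.3×(1.373 + 7.251) = −7.06875.
Balance: K_1 = K_2 − x×(3.3 − 1.02), so x = (K_2 − K_1)/(3.3 − 1.02) = 13.1405/2.28 = 5.76 km.

5.76 km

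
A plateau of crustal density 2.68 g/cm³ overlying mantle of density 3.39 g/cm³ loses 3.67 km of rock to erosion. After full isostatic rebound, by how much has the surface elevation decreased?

0.769 km

Rebound u = e ρ_c/ρ_m = 3.67 km × 2.68/3.39 = 2.901 km.
Net surface drop = e − u = 3.67 km − 2.901 km = e (ρ_m − ρ_c)/ρ_m = 0.769 km.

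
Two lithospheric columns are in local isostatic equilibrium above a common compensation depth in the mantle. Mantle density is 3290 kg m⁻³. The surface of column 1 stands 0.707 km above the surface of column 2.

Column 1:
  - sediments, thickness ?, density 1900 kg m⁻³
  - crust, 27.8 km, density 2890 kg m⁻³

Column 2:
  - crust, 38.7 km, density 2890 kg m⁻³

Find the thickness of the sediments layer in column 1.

4.81 km

Take the compensation level at the base of the deeper column (depth z_c below the surface of column 1) and equate Σ ρ_i t_i down to z_c; mantle fills any gap and the z_c terms cancel.
Column 1: x×1900 + 27.8×2890 + (z_c − 27.8 − x)×3290
Column 2: 0.707×0 + 38.7×2890 + (z_c − 0.707 − 38.7)×3290
The z_c×3290 term appears on both sides and cancels. Collect the known terms of each column as K = Σ(ρt)_known − 3290 × (depth of known layers): K_1 = 80342 − 3290×27.8 = −11120; K_2 = 111843 − 3290×(0.707 + 38.7) = −17806.03.
Balance: K_1 − x×(3290 − 1900) = K_2, so x = (K_1 − K_2)/(3290 − 1900) = 6686.03/1390 = 4.81 km.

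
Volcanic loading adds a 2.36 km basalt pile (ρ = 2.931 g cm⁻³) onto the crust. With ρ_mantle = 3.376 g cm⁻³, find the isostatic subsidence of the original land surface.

2.05 km

Subaerial loading: s = t ρ_load / ρ_m.
s = 2.36 km × 2.931/3.376 = 2.05 km.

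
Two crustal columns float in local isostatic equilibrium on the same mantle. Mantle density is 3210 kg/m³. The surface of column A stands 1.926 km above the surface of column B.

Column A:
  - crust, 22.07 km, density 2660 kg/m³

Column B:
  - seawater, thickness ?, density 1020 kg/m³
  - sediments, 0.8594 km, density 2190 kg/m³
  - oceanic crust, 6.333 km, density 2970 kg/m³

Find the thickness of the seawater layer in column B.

Take the compensation level at the base of the deeper column (depth z_c below the surface of column A) and equate Σ ρ_i t_i down to z_c; mantle fills any gap and the z_c terms cancel.
Column A: 22.07×2660 + (z_c − 22.07)×3210
Column B: 1.926×0 + x×1020 + 0.8594×2190 + 6.333×2970 + (z_c − 1.926 − 7.1924 − x)×3210
The z_c×3210 term appears on both sides and cancels. Collect the known terms of each column as K = Σ(ρt)_known − 3210 × (depth of known layers): K_A = 58706.2 − 3210×22.07 = −12138.5; K_B = 20691.096 − 3210×(1.926 + 7.1924) = −8578.968.
Balance: K_A = K_B − x×(3210 − 1020), so x = (K_B − K_A)/(3210 − 1020) = 3559.53/2190 = 1.63 km.

1.63 km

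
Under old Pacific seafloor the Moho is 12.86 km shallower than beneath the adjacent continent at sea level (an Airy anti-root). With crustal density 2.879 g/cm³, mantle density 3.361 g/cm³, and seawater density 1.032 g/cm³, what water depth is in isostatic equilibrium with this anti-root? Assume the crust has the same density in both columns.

3.36 km

Replacing a thickness d of crust by seawater at the top must be balanced by replacing crust with mantle at the base: d (ρ_c − ρ_w) = a (ρ_m − ρ_c).
d = a (ρ_m − ρ_c)/(ρ_c − ρ_w) = 12.86 km × 0.482/1.847 = 3.36 km.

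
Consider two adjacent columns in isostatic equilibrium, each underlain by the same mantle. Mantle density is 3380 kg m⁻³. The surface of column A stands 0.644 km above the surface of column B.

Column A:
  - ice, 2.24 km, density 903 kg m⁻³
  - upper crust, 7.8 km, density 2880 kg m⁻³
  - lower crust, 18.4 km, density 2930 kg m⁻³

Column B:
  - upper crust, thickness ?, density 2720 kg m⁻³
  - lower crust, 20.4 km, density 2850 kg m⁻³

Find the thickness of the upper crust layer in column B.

Take the compensation level at the base of the deeper column (depth z_c below the surface of column A) and equate Σ ρ_i t_i down to z_c; mantle fills any gap and the z_c terms cancel.
Column A: 2.24×903 + 7.8×2880 + 18.4×2930 + (z_c − 28.44)×3380
Column B: 0.644×0 + x×2720 + 20.4×2850 + (z_c − 0.644 − 20.4 − x)×3380
The z_c×3380 term appears on both sides and cancels. Collect the known terms of each column as K = Σ(ρt)_known − 3380 × (depth of known layers): K_A = 78398.72 − 3380×28.44 = −17728.48; K_B = 58140 − 3380×(0.644 + 20.4) = −12988.72.
Balance: K_A = K_B − x×(3380 − 2720), so x = (K_B − K_A)/(3380 − 2720) = 4739.76/660 = 7.18 km.

7.18 km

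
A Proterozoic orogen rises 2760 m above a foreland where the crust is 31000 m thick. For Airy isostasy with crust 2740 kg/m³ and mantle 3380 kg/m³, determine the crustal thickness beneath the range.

Root depth r = h ρ_c / (ρ_m − ρ_c) = 2760 m × 2740 / 640 = 11820 m.
Total thickness = T + h + r = 31000 m + 2760 m + 11820 m = 45600 m.

45600 m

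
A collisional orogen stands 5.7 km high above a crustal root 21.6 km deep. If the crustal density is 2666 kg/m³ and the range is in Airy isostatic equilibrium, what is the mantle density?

3370 kg/m³

Airy balance: ρ_c h = (ρ_m − ρ_c) r → ρ_m = ρ_c (1 + h/r).
ρ_m = 2666 × (1 + 5.7 km/21.6 km) = 3370 kg/m³.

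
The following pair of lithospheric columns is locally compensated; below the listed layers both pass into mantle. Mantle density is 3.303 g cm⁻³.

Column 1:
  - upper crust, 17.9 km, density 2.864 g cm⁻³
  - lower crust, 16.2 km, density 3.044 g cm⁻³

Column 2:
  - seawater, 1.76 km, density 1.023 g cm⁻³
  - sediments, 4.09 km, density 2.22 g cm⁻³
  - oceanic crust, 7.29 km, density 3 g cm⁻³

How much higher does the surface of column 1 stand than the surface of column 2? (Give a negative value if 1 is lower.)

0.425 km

For any compensation level in the mantle, the mantle terms cancel and isostasy reduces to e = (Σt_1 − Σt_2) − (Σ(ρt)_1 − Σ(ρt)_2) / ρ_m.
Σt_1 = 34.1 km; Σt_2 = 13.14 km; Σ(ρt)_1 = 100.5784; Σ(ρt)_2 = 32.75028 (in km·g cm⁻³).
e = (34.1 − 13.14) − (100.5784 − 32.75028) / 3.303 = 0.425 km.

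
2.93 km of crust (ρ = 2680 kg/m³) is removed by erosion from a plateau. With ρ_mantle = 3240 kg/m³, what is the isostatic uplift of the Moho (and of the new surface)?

Unloading: uplift u = e ρ_c/ρ_m = 2.93 km × 2680/3240 = 2.42 km.

2.42 km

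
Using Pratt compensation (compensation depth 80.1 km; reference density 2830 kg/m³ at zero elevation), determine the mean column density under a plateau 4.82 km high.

2670 kg/m³

Pratt balance: ρ_ref D = ρ (D + h).
ρ = ρ_ref D/(D + h) = 2830 × 80.1 km/(80.1 km + 4.82 km) = 2670 kg/m³.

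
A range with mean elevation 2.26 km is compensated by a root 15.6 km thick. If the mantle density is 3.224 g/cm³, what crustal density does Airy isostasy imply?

ρ_c h = (ρ_m − ρ_c) r → ρ_c (h + r) = ρ_m r → ρ_c = ρ_m r / (h + r).
ρ_c = 3.224 × 15.6 km / (2.26 km + 15.6 km) = 2.82 g/cm³.

2.82 g/cm³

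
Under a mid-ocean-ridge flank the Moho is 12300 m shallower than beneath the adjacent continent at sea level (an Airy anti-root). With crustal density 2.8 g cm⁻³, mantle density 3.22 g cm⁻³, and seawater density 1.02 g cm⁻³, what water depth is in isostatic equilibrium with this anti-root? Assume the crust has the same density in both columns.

Replacing a thickness d of crust by seawater at the top must be balanced by replacing crust with mantle at the base: d (ρ_c − ρ_w) = a (ρ_m − ρ_c).
d = a (ρ_m − ρ_c)/(ρ_c − ρ_w) = 12300 m × 0.42/1.78 = 2900 m.

2900 m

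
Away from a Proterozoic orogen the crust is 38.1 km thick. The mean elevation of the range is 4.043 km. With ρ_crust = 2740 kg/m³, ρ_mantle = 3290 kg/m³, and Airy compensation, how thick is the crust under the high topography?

Root depth r = h ρ_c / (ρ_m − ρ_c) = 4.043 km × 2740 / 550 = 20.14 km.
Total thickness = T + h + r = 38.1 km + 4.043 km + 20.14 km = 62.3 km.

62.3 km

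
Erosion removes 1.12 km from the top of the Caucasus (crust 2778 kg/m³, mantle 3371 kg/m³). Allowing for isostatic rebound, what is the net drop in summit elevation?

0.197 km

Rebound u = e ρ_c/ρ_m = 1.12 km × 2778/3371 = 0.923 km.
Net surface drop = e − u = 1.12 km − 0.923 km = e (ρ_m − ρ_c)/ρ_m = 0.197 km.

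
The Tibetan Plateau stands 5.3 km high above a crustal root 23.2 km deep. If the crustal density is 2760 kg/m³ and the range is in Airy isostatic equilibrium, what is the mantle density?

Airy balance: ρ_c h = (ρ_m − ρ_c) r → ρ_m = ρ_c (1 + h/r).
ρ_m = 2760 × (1 + 5.3 km/23.2 km) = 3390 kg/m³.

3390 kg/m³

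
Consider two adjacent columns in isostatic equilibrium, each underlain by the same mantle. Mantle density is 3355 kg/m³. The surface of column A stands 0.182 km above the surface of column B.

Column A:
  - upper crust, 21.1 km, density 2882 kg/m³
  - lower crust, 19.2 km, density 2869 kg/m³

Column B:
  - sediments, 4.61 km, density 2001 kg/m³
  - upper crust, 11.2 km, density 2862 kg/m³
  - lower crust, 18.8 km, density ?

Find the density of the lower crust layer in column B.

Take the compensation level at the base of the deeper column (depth z_c below the surface of column A) and equate Σ ρ_i t_i down to z_c; mantle fills any gap and the z_c terms cancel.
Column A: 21.1×2882 + 19.2×2869 + (z_c − 40.3)×3355
Column B: 0.182×0 + 4.61×2001 + 11.2×2862 + 18.8×ρ + (z_c − 0.182 − 34.61)×3355
The z_c×3355 term appears on both sides and cancels. Collect the known terms of each column as K = Σ(ρt)_known − 3355 × (depth of known layers): K_A = 115895 − 3355×40.3 = −19311.5; K_B = 41279.01 − 3355×(0.182 + 34.61) = −75448.15.
Balance: K_A = K_B + 18.8×ρ, so ρ = (K_A − K_B)/18.8 = 56136.7/18.8 = 2990 kg/m³.

2990 kg/m³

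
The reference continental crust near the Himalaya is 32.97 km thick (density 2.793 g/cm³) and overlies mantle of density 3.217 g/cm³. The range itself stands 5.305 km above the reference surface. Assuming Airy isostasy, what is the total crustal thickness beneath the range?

Root depth r = h ρ_c / (ρ_m − ρ_c) = 5.305 km × 2.793 / 0.424 = 34.95 km.
Total thickness = T + h + r = 32.97 km + 5.305 km + 34.95 km = 73.2 km.

73.2 km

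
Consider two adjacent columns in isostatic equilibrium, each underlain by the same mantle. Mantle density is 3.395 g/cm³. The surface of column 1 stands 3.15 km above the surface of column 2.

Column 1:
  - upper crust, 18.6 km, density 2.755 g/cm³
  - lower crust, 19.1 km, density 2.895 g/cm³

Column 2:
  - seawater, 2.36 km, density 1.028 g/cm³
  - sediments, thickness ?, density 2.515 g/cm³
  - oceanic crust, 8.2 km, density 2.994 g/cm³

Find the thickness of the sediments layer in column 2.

2.14 km

Take the compensation level at the base of the deeper column (depth z_c below the surface of column 1) and equate Σ ρ_i t_i down to z_c; mantle fills any gap and the z_c terms cancel.
Column 1: 18.6×2.755 + 19.1×2.895 + (z_c − 37.7)×3.395
Column 2: 3.15×0 + 2.36×1.028 + x×2.515 + 8.2×2.994 + (z_c − 3.15 − 10.56 − x)×3.395
The z_c×3.395 term appears on both sides and cancels. Collect the known terms of each column as K = Σ(ρt)_known − 3.395 × (depth of known layers): K_1 = 106.5375 − 3.395×37.7 = −21.454; K_2 = 26.97688 − 3.395×(3.15 + 10.56) = −19.56857.
Balance: K_1 = K_2 − x×(3.395 − 2.515), so x = (K_2 − K_1)/(3.395 − 2.515) = 1.88543/0.88 = 2.14 km.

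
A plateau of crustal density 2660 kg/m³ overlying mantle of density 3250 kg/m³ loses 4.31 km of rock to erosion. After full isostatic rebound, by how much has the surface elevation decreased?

Rebound u = e ρ_c/ρ_m = 4.31 km × 2660/3250 = 3.528 km.
Net surface drop = e − u = 4.31 km − 3.528 km = e (ρ_m − ρ_c)/ρ_m = 0.782 km.

0.782 km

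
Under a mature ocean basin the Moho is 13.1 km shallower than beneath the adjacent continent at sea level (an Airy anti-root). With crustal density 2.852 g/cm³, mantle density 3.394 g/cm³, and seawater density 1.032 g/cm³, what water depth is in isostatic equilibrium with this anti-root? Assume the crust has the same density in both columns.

Replacing a thickness d of crust by seawater at the top must be balanced by replacing crust with mantle at the base: d (ρ_c − ρ_w) = a (ρ_m − ρ_c).
d = a (ρ_m − ρ_c)/(ρ_c − ρ_w) = 13.1 km × 0.542/1.82 = 3.9 km.

3.9 km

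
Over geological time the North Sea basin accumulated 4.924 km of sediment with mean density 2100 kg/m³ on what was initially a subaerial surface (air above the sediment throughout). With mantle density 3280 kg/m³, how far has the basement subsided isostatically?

Subaerial load: s = t ρ_sed / ρ_m = 4.924 km × 2100/3280 = 3.15 km.

3.15 km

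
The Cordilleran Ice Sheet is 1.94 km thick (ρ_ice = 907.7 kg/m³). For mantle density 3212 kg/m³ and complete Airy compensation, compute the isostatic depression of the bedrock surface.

0.548 km

Balancing pressure at the compensation depth: the ice load ρ_ice t is balanced by mantle displaced below, ρ_m s.
s = t ρ_ice / ρ_m = 1.94 km × 907.7/3212 = 0.548 km.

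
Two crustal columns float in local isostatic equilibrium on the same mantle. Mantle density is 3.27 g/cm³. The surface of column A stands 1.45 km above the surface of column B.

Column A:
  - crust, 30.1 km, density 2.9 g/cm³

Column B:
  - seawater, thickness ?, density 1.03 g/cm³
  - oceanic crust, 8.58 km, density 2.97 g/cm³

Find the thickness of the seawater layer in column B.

Take the compensation level at the base of the deeper column (depth z_c below the surface of column A) and equate Σ ρ_i t_i down to z_c; mantle fills any gap and the z_c terms cancel.
Column A: 30.1×2.9 + (z_c − 30.1)×3.27
Column B: 1.45×0 + x×1.03 + 8.58×2.97 + (z_c − 1.45 − 8.58 − x)×3.27
The z_c×3.27 term appears on both sides and cancels. Collect the known terms of each column as K = Σ(ρt)_known − 3.27 × (depth of known layers): K_A = 87.29 − 3.27×30.1 = −11.137; K_B = 25.4826 − 3.27×(1.45 + 8.58) = −7.3155.
Balance: K_A = K_B − x×(3.27 − 1.03), so x = (K_B − K_A)/(3.27 − 1.03) = 3.8215/2.24 = 1.71 km.

1.71 km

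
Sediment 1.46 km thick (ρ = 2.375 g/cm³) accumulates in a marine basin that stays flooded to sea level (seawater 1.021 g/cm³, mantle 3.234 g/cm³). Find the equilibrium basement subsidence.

0.893 km

Submarine loading: the sediment displaces seawater, and the subsidence is in turn flooded, so s (ρ_m − ρ_w) = t (ρ_sed − ρ_w).
s = 1.46 km × (2.375 − 1.021) / (3.234 − 1.021) = 0.893 km.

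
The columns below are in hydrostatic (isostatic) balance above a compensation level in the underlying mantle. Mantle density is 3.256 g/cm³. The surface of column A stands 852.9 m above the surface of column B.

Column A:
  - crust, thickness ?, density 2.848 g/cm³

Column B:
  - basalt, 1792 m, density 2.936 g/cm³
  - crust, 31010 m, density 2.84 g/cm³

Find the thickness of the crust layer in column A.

39800 m

Take the compensation level at the base of the deeper column (depth z_c below the surface of column A) and equate Σ ρ_i t_i down to z_c; mantle fills any gap and the z_c terms cancel.
Column A: x×2.848 + (z_c − 0 − x)×3.256
Column B: 852.9×0 + 1792×2.936 + 31010×2.84 + (z_c − 852.9 − 32802)×3.256
The z_c×3.256 term appears on both sides and cancels. Collect the known terms of each column as K = Σ(ρt)_known − 3.256 × (depth of known layers): K_A = 0 − 3.256×0 = 0; K_B = 93329.712 − 3.256×(852.9 + 32802) = −16250.6424.
Balance: K_A − x×(3.256 − 2.848) = K_B, so x = (K_A − K_B)/(3.256 − 2.848) = 16250.6/0.408 = 39800 m.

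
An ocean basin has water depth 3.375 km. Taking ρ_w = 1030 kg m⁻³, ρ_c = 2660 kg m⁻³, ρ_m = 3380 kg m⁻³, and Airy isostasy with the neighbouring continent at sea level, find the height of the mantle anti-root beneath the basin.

7.64 km

For local isostatic compensation: replacing crust with seawater at the top is compensated by replacing crust with mantle at the base: d (ρ_c − ρ_w) = a (ρ_m − ρ_c).
a = d (ρ_c − ρ_w)/(ρ_m − ρ_c) = 3.375 km × 1630/720 = 7.64 km.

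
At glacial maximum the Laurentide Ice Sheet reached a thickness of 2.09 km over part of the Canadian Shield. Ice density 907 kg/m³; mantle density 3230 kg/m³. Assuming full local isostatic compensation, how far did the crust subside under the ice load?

Balancing pressure at the compensation depth: the ice load ρ_ice t is balanced by mantle displaced below, ρ_m s.
s = t ρ_ice / ρ_m = 2.09 km × 907/3230 = 0.587 km.

0.587 km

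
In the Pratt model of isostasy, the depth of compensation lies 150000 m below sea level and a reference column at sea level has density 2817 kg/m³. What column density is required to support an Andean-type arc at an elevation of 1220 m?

2790 kg/m³

Pratt balance: ρ_ref D = ρ (D + h).
ρ = ρ_ref D/(D + h) = 2817 × 150000 m/(150000 m + 1220 m) = 2790 kg/m³.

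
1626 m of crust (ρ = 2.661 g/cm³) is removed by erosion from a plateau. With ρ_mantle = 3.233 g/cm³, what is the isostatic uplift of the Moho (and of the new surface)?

Unloading: uplift u = e ρ_c/ρ_m = 1626 m × 2.661/3.233 = 1340 m.

1340 m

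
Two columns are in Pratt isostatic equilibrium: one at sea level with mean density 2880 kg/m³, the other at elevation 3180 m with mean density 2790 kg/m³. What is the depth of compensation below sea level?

98600 m

ρ_ref D = ρ (D + h) → D (ρ_ref − ρ) = ρ h.
D = ρ h/(ρ_ref − ρ) = 2790 × 3180 m/(2880 − 2790) = 98600 m.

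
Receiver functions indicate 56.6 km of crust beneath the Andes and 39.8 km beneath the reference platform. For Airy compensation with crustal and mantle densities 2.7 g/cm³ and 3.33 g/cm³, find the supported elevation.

3.18 km

Excess crust Δ = 56.6 km − 39.8 km = 16.8 km, split between elevation h and root r with h + r = Δ.
Airy balance ρ_c h = (ρ_m − ρ_c) r gives r = h ρ_c/(ρ_m − ρ_c), so h (1 + ρ_c/(ρ_m − ρ_c)) = Δ, i.e. h = Δ (ρ_m − ρ_c)/ρ_m.
h = 16.8 km × 0.63/3.33 = 3.18 km.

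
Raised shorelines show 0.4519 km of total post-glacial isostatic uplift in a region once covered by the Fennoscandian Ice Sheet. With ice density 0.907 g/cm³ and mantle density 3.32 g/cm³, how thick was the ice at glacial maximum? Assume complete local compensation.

u = t ρ_ice/ρ_m → t = u ρ_m/ρ_ice = 0.4519 km × 3.32/0.907 = 1.65 km.

1.65 km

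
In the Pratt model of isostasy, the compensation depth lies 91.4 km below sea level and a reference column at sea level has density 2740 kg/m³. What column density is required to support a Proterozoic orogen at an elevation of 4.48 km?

2610 kg/m³

Pratt balance: ρ_ref D = ρ (D + h).
ρ = ρ_ref D/(D + h) = 2740 × 91.4 km/(91.4 km + 4.48 km) = 2610 kg/m³.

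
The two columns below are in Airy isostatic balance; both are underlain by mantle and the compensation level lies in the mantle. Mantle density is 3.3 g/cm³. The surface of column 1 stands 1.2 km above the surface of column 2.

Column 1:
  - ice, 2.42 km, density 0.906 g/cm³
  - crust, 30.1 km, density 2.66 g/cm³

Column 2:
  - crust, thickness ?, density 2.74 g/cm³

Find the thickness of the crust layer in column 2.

37.7 km

Take the compensation level at the base of the deeper column (depth z_c below the surface of column 1) and equate Σ ρ_i t_i down to z_c; mantle fills any gap and the z_c terms cancel.
Column 1: 2.42×0.906 + 30.1×2.66 + (z_c − 32.52)×3.3
Column 2: 1.2×0 + x×2.74 + (z_c − 1.2 − 0 − x)×3.3
The z_c×3.3 term appears on both sides and cancels. Collect the known terms of each column as K = Σ(ρt)_known − 3.3 × (depth of known layers): K_1 = 82.25852 − 3.3×32.52 = −25.05748; K_2 = 0 − 3.3×(1.2 + 0) = −3.96.
Balance: K_1 = K_2 − x×(3.3 − 2.74), so x = (K_2 − K_1)/(3.3 − 2.74) = 21.0975/0.56 = 37.7 km.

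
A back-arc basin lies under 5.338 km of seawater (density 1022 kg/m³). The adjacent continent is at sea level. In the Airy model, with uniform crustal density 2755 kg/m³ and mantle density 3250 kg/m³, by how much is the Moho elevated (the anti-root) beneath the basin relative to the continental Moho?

18.7 km

Isostatic balance requires: replacing crust with seawater at the top is compensated by replacing crust with mantle at the base: d (ρ_c − ρ_w) = a (ρ_m − ρ_c).
a = d (ρ_c − ρ_w)/(ρ_m − ρ_c) = 5.338 km × 1733/495 = 18.7 km.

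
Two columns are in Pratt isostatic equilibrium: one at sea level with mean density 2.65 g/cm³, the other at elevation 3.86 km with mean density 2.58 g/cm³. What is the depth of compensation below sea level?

ρ_ref D = ρ (D + h) → D (ρ_ref − ρ) = ρ h.
D = ρ h/(ρ_ref − ρ) = 2.58 × 3.86 km/(2.65 − 2.58) = 142 km.

142 km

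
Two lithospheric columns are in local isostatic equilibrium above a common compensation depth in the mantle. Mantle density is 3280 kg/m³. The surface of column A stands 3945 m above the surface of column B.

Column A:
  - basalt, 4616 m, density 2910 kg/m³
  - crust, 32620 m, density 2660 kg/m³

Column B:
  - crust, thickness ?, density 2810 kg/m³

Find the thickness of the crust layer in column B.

19100 m

Take the compensation level at the base of the deeper column (depth z_c below the surface of column A) and equate Σ ρ_i t_i down to z_c; mantle fills any gap and the z_c terms cancel.
Column A: 4616×2910 + 32620×2660 + (z_c − 37236)×3280
Column B: 3945×0 + x×2810 + (z_c − 3945 − 0 − x)×3280
The z_c×3280 term appears on both sides and cancels. Collect the known terms of each column as K = Σ(ρt)_known − 3280 × (depth of known layers): K_A = 100201760 − 3280×37236 = −21932320; K_B = 0 − 3280×(3945 + 0) = −12939600.
Balance: K_A = K_B − x×(3280 − 2810), so x = (K_B − K_A)/(3280 − 2810) = 8992720/470 = 19100 m.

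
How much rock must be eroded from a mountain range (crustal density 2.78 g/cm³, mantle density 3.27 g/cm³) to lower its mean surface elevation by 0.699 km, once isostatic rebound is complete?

Net drop Δ = e − u = e − e ρ_c/ρ_m = e (ρ_m − ρ_c)/ρ_m.
e = Δ ρ_m/(ρ_m − ρ_c) = 0.699 km × 3.27/0.49 = 4.66 km.

4.66 km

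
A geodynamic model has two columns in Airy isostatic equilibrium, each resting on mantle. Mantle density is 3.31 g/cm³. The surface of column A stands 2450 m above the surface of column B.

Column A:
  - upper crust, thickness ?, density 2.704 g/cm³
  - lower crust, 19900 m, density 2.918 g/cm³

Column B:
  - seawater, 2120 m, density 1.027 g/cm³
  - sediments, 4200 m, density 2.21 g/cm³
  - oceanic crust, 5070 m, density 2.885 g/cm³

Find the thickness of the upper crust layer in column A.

19700 m

Take the compensation level at the base of the deeper column (depth z_c below the surface of column A) and equate Σ ρ_i t_i down to z_c; mantle fills any gap and the z_c terms cancel.
Column A: x×2.704 + 19900×2.918 + (z_c − 19900 − x)×3.31
Column B: 2450×0 + 2120×1.027 + 4200×2.21 + 5070×2.885 + (z_c − 2450 − 11390)×3.31
The z_c×3.31 term appears on both sides and cancels. Collect the known terms of each column as K = Σ(ρt)_known − 3.31 × (depth of known layers): K_A = 58068.2 − 3.31×19900 = −7800.8; K_B = 26086.19 − 3.31×(2450 + 11390) = −19724.21.
Balance: K_A − x×(3.31 − 2.704) = K_B, so x = (K_A − K_B)/(3.31 − 2.704) = 11923.4/0.606 = 19700 m.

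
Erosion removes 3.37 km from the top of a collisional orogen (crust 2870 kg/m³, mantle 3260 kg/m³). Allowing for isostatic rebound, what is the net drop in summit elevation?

0.403 km

Rebound u = e ρ_c/ρ_m = 3.37 km × 2870/3260 = 2.967 km.
Net surface drop = e − u = 3.37 km − 2.967 km = e (ρ_m − ρ_c)/ρ_m = 0.403 km.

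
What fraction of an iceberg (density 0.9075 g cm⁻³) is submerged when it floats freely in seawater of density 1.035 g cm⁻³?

87.7%

Submerged fraction = ρ_obj/ρ_fluid = 0.9075/1.035 = 87.7%.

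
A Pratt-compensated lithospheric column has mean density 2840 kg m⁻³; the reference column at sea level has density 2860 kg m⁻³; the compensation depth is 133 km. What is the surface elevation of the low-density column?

ρ_ref D = ρ (D + h) → h = D (ρ_ref − ρ)/ρ.
h = 133 km × (2860 − 2840)/2840 = 0.937 km.

0.937 km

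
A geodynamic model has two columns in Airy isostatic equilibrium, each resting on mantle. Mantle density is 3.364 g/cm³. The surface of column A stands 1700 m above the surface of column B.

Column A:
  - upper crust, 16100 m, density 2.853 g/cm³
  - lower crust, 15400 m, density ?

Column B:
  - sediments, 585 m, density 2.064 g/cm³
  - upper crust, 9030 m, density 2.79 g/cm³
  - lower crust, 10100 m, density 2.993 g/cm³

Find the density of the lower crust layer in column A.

Take the compensation level at the base of the deeper column (depth z_c below the surface of column A) and equate Σ ρ_i t_i down to z_c; mantle fills any gap and the z_c terms cancel.
Column A: 16100×2.853 + 15400×ρ + (z_c − 31500)×3.364
Column B: 1700×0 + 585×2.064 + 9030×2.79 + 10100×2.993 + (z_c − 1700 − 19715)×3.364
The z_c×3.364 term appears on both sides and cancels. Collect the known terms of each column as K = Σ(ρt)_known − 3.364 × (depth of known layers): K_A = 45933.3 − 3.364×31500 = −60032.7; K_B = 56630.44 − 3.364×(1700 + 19715) = −15409.62.
Balance: K_A + 15400×ρ = K_B, so ρ = (K_B − K_A)/15400 = 44623.1/15400 = 2.9 g/cm³.

2.9 g/cm³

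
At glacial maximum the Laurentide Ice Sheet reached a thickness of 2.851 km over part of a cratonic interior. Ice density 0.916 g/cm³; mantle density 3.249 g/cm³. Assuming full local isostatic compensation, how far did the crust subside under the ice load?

By Archimedes' principle applied to the lithosphere: the ice load ρ_ice t is balanced by mantle displaced below, ρ_m s.
s = t ρ_ice / ρ_m = 2.851 km × 0.916/3.249 = 0.804 km.

0.804 km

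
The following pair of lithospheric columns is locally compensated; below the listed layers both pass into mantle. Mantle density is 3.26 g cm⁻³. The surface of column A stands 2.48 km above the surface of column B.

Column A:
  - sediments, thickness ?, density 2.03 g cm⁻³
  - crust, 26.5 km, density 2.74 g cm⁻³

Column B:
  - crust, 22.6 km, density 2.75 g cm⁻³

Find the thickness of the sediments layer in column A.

4.74 km

Take the compensation level at the base of the deeper column (depth z_c below the surface of column A) and equate Σ ρ_i t_i down to z_c; mantle fills any gap and the z_c terms cancel.
Column A: x×2.03 + 26.5×2.74 + (z_c − 26.5 − x)×3.26
Column B: 2.48×0 + 22.6×2.75 + (z_c − 2.48 − 22.6)×3.26
The z_c×3.26 term appears on both sides and cancels. Collect the known terms of each column as K = Σ(ρt)_known − 3.26 × (depth of known layers): K_A = 72.61 − 3.26×26.5 = −13.78; K_B = 62.15 − 3.26×(2.48 + 22.6) = −19.6108.
Balance: K_A − x×(3.26 − 2.03) = K_B, so x = (K_A − K_B)/(3.26 − 2.03) = 5.8308/1.23 = 4.74 km.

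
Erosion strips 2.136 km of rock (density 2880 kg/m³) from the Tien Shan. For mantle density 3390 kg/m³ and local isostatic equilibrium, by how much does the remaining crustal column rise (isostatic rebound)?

1.81 km

Unloading: uplift u = e ρ_c/ρ_m = 2.136 km × 2880/3390 = 1.81 km.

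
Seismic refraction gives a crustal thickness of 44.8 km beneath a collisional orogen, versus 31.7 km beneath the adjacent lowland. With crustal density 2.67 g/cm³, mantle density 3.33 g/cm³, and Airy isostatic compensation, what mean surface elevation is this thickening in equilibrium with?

2.6 km

Excess crust Δ = 44.8 km − 31.7 km = 13.1 km, split between elevation h and root r with h + r = Δ.
Airy balance ρ_c h = (ρ_m − ρ_c) r gives r = h ρ_c/(ρ_m − ρ_c), so h (1 + ρ_c/(ρ_m − ρ_c)) = Δ, i.e. h = Δ (ρ_m − ρ_c)/ρ_m.
h = 13.1 km × 0.66/3.33 = 2.6 km.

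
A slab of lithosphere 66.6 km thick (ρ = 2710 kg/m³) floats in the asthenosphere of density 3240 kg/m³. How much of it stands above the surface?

Floating equilibrium: submerged depth d = t ρ_obj/ρ_fluid = 66.6 km × 2710/3240 = 55.71 km.
Freeboard = t − d = 66.6 km − 55.71 km = 10.9 km.

10.9 km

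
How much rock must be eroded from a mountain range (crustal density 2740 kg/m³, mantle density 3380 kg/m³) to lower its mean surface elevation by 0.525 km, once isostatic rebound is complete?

Net drop Δ = e − u = e − e ρ_c/ρ_m = e (ρ_m − ρ_c)/ρ_m.
e = Δ ρ_m/(ρ_m − ρ_c) = 0.525 km × 3380/640 = 2.77 km.

2.77 km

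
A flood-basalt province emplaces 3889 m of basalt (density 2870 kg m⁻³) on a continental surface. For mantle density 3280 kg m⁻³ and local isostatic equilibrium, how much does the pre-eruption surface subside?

3400 m

Subaerial loading: s = t ρ_load / ρ_m.
s = 3889 m × 2870/3280 = 3400 m.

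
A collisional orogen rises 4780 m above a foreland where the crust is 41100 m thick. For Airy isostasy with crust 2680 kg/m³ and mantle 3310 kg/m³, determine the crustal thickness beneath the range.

66200 m

Root depth r = h ρ_c / (ρ_m − ρ_c) = 4780 m × 2680 / 630 = 20330 m.
Total thickness = T + h + r = 41100 m + 4780 m + 20330 m = 66200 m.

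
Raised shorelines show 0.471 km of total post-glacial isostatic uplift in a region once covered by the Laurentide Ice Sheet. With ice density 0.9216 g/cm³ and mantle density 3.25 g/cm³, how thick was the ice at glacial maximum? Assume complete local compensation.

u = t ρ_ice/ρ_m → t = u ρ_m/ρ_ice = 0.471 km × 3.25/0.9216 = 1.66 km.

1.66 km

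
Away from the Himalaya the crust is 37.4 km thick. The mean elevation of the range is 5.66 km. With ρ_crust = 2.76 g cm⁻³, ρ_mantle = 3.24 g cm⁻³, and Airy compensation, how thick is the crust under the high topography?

75.6 km

Root depth r = h ρ_c / (ρ_m − ρ_c) = 5.66 km × 2.76 / 0.48 = 32.55 km.
Total thickness = T + h + r = 37.4 km + 5.66 km + 32.55 km = 75.6 km.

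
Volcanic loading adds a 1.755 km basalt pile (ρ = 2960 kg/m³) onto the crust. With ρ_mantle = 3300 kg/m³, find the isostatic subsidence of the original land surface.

Subaerial loading: s = t ρ_load / ρ_m.
s = 1.755 km × 2960/3300 = 1.57 km.

1.57 km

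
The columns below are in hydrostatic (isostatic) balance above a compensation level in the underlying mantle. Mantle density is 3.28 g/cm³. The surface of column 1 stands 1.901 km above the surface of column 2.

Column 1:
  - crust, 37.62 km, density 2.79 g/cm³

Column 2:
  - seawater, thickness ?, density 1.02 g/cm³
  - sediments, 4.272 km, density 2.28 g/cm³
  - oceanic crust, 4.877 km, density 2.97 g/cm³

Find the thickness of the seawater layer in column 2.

2.84 km

Take the compensation level at the base of the deeper column (depth z_c below the surface of column 1) and equate Σ ρ_i t_i down to z_c; mantle fills any gap and the z_c terms cancel.
Column 1: 37.62×2.79 + (z_c − 37.62)×3.28
Column 2: 1.901×0 + x×1.02 + 4.272×2.28 + 4.877×2.97 + (z_c − 1.901 − 9.149 − x)×3.28
The z_c×3.28 term appears on both sides and cancels. Collect the known terms of each column as K = Σ(ρt)_known − 3.28 × (depth of known layers): K_1 = 104.9598 − 3.28×37.62 = −18.4338; K_2 = 24.22485 − 3.28×(1.901 + 9.149) = −12.01915.
Balance: K_1 = K_2 − x×(3.28 − 1.02), so x = (K_2 − K_1)/(3.28 − 1.02) = 6.41465/2.26 = 2.84 km.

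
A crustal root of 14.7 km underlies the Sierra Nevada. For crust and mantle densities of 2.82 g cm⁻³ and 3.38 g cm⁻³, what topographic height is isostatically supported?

By Archimedes' principle applied to the lithosphere: ρ_c h = (ρ_m − ρ_c) r.
h = r (ρ_m − ρ_c) / ρ_c = 14.7 km × (3.38 − 2.82) / 2.82 = 2.92 km.

2.92 km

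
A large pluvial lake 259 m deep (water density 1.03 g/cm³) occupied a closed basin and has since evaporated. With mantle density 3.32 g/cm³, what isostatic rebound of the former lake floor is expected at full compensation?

u = d ρ_w/ρ_m = 259 m × 1.03/3.32 = 80.4 m.

80.4 m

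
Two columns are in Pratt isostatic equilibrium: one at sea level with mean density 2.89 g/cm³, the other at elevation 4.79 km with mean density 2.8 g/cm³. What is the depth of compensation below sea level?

149 km

ρ_ref D = ρ (D + h) → D (ρ_ref − ρ) = ρ h.
D = ρ h/(ρ_ref − ρ) = 2.8 × 4.79 km/(2.89 − 2.8) = 149 km.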